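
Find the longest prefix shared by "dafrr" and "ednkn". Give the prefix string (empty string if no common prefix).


String 1: 'dafrr'
String 2: 'ednkn'
Compare position by position:
pos 0: 'd' vs 'e' differ -> stop
Longest common prefix: "" (length 0)


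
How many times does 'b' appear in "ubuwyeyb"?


Input string: 'ubuwyeyb'
Target character: 'b'
Scan each position: s[1]='b', s[7]='b'
Matches found at indices: 1, 7
Total: 2


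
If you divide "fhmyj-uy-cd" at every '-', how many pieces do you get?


Input string: 'fhmyj-uy-cd'
Delimiter: '-'
Split result: 'fhmyj', 'uy', 'cd'
Number of parts: 3


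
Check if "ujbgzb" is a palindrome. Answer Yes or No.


Input string: 'ujbgzb'
Reversed: 'bzgbju'
Compare pairs: s[0]='u' vs s[5]='b' (mismatch), s[1]='j' vs s[4]='z' (mismatch), s[2]='b' vs s[3]='g' (mismatch)
Palindrome: No


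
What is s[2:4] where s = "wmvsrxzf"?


Input string: 'wmvsrxzf'
Operation: slice [2:4]
Extract characters: s[2]='v', s[3]='s'
Result: vs


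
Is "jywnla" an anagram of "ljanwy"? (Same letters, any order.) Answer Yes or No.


String 1: 'ljanwy' -> sorted: 'ajlnwy'
String 2: 'jywnla' -> sorted: 'ajlnwy'
Compare sorted forms: 'ajlnwy' == 'ajlnwy'
Anagram: Yes


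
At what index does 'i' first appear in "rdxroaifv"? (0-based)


Input string: 'rdxroaifv'
Target: 'i'
Scanning left to right: s[0]='r', s[1]='d', s[2]='x', s[3]='r', s[4]='o', s[5]='a', s[6]='i'
First match at index: 6


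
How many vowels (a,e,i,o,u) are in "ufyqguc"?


Input string: 'ufyqguc'
Operation: count vowels (a, e, i, o, u)
Scan: s[0]='u' (vowel), s[1]='f', s[2]='y', s[3]='q', s[4]='g', s[5]='u' (vowel), s[6]='c'
Vowels found: 2
Result: 2


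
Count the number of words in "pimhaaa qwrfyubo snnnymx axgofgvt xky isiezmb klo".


Input string: 'pimhaaa qwrfyubo snnnymx axgofgvt xky isiezmb klo'
Operation: split by spaces
Words found: 'pimhaaa', 'qwrfyubo', 'snnnymx', 'axgofgvt', 'xky', 'isiezmb', 'klo'
Word count: 7


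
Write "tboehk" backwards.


Input string: 'tboehk'
Operation: reverse character order
Original order: 't' -> 'b' -> 'o' -> 'e' -> 'h' -> 'k'
Reversed order: 'k' -> 'h' -> 'e' -> 'o' -> 'b' -> 't'
Result: kheobt


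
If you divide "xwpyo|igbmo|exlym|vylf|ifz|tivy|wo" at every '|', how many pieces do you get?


Input string: 'xwpyo|igbmo|exlym|vylf|ifz|tivy|wo'
Delimiter: '|'
Split result: 'xwpyo', 'igbmo', 'exlym', 'vylf', 'ifz', 'tivy', 'wo'
Number of parts: 7


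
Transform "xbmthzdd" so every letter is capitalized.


Input string: 'xbmthzdd'
Operation: convert each letter to uppercase
Mapping: 'x'->'X', 'b'->'B', 'm'->'M', 't'->'T', 'h'->'H', 'z'->'Z', 'd'->'D', 'd'->'D'
Result: XBMTHZDD


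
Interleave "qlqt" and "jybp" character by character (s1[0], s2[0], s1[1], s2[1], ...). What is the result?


String 1: 'qlqt'
String 2: 'jybp'
Operation: alternate characters
Pairs: 'q'+'j', 'l'+'y', 'q'+'b', 't'+'p'
Result: qjlyqbtp


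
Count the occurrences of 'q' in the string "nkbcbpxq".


Input string: 'nkbcbpxq'
Target character: 'q'
Scan each position: s[7]='q'
Matches found at indices: 7
Total: 1


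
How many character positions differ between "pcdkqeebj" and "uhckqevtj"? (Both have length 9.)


String 1: 'pcdkqeebj'
String 2: 'uhckqevtj'
Compare each position: pos 0: 'p'!='u', pos 1: 'c'!='h', pos 2: 'd'!='c', pos 3: 'k'=='k', pos 4: 'q'=='q', pos 5: 'e'=='e', pos 6: 'e'!='v', pos 7: 'b'!='t', pos 8: 'j'=='j'
Differing positions: 5
Hamming distance: 5


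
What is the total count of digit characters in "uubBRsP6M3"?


Input string: 'uubBRsP6M3'
Operation: count digit characters (0-9)
Scan: 'u', 'u', 'b', 'B', 'R', 's', 'P', '6'(digit), 'M', '3'(digit)
Digits found: 2
Result: 2


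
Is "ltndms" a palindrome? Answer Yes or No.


Input string: 'ltndms'
Reversed: 'smdntl'
Compare pairs: s[0]='l' vs s[5]='s' (mismatch), s[1]='t' vs s[4]='m' (mismatch), s[2]='n' vs s[3]='d' (mismatch)
Palindrome: No


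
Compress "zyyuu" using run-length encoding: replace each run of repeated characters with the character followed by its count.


Input: 'zyyuu'
Operation: identify consecutive runs
Runs: 'z' -> z1, 'yy' -> y2, 'uu' -> u2
Encoded: z1y2u2


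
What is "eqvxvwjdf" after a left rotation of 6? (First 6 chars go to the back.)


Input: 'eqvxvwjdf', shift = 6
Operation: split at index 6 and swap parts
Front part s[0:6] = 'eqvxvw'
Back part s[6:] = 'jdf'
Rotated = back + front = 'jdf' + 'eqvxvw'
Result: jdfeqvxvw


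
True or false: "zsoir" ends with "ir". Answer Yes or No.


Input string: 'zsoir'
Suffix to check: 'ir'
Last 2 characters of input: 'ir'
Match: True
Result: Yes


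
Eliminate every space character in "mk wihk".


Input string: 'mk wihk'
Operation: remove all spaces
Words: 'mk', 'wihk'
Join without spaces: mkwihk


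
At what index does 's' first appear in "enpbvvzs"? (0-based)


Input string: 'enpbvvzs'
Target: 's'
Scanning left to right: s[0]='e', s[1]='n', s[2]='p', s[3]='b', s[4]='v', s[5]='v', s[6]='z', s[7]='s'
First match at index: 7


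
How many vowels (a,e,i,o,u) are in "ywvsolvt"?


Input string: 'ywvsolvt'
Operation: count vowels (a, e, i, o, u)
Scan: s[0]='y', s[1]='w', s[2]='v', s[3]='s', s[4]='o' (vowel), s[5]='l', s[6]='v', s[7]='t'
Vowels found: 1
Result: 1


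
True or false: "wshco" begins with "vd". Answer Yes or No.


Input string: 'wshco'
Prefix to check: 'vd'
First 2 characters of input: 'ws'
Match: False
Result: No


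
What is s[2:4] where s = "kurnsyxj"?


Input string: 'kurnsyxj'
Operation: slice [2:4]
Extract characters: s[2]='r', s[3]='n'
Result: rn


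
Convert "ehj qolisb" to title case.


Input string: 'ehj qolisb'
Operation: capitalize first letter of each word
Word transformations: 'ehj'->'Ehj', 'qolisb'->'Qolisb'
Result: Ehj Qolisb


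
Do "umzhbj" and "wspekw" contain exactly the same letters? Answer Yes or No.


String 1: 'umzhbj' -> sorted: 'bhjmuz'
String 2: 'wspekw' -> sorted: 'ekpsww'
Compare sorted forms: 'bhjmuz' != 'ekpsww'
Anagram: No


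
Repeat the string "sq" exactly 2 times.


Input string: 'sq'
Operation: repeat 2 times
Concatenation: 'sq' + 'sq'
Result: sqsq


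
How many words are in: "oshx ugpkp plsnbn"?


Input string: 'oshx ugpkp plsnbn'
Operation: split by spaces
Words found: 'oshx', 'ugpkp', 'plsnbn'
Word count: 3


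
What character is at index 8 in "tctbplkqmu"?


Input string: 'tctbplkqmu'
Operation: get character at index 8
Index mapping: s[0]='t', s[1]='c', s[2]='t', s[3]='b', s[4]='p', s[5]='l', s[6]='k', s[7]='q', s[8]='m'
Result: 'm'


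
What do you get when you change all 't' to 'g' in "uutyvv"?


Input string: 'uutyvv'
Operation: replace 't' with 'g'
Positions of 't': 2
After replacement: uugyvv


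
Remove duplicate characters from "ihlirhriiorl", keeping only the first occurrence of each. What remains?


Input: 'ihlirhriiorl'
Operation: keep first occurrence of each character
Scan: s[0]='i' new -> keep; s[1]='h' new -> keep; s[2]='l' new -> keep; s[3]='i' seen -> skip; s[4]='r' new -> keep; s[5]='h' seen -> skip; s[6]='r' seen -> skip; s[7]='i' seen -> skip; s[8]='i' seen -> skip; s[9]='o' new -> keep; s[10]='r' seen -> skip; s[11]='l' seen -> skip
Result: ihlro


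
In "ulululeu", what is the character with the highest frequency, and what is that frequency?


Input: 'ulululeu'
Operation: tally each character
Counts: 'e':1, 'l':3, 'u':4
Maximum: 'u' appears 4 times


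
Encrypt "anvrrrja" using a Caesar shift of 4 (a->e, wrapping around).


Input: 'anvrrrja', shift = 4
Operation: for each letter, (position + 4) mod 26
Mapping: 'a'(0+4=4)->'e', 'n'(13+4=17)->'r', 'v'(21+4=25)->'z', 'r'(17+4=21)->'v', 'r'(17+4=21)->'v', 'r'(17+4=21)->'v', 'j'(9+4=13)->'n', 'a'(0+4=4)->'e'
Result: erzvvvne


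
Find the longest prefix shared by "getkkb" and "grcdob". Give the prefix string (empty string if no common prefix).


String 1: 'getkkb'
String 2: 'grcdob'
Compare position by position:
pos 0: 'g' vs 'g' match
pos 1: 'e' vs 'r' differ -> stop
Longest common prefix: "g" (length 1)


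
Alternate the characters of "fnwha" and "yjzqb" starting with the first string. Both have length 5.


String 1: 'fnwha'
String 2: 'yjzqb'
Operation: alternate characters
Pairs: 'f'+'y', 'n'+'j', 'w'+'z', 'h'+'q', 'a'+'b'
Result: fynjwzhqab


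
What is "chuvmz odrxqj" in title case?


Input string: 'chuvmz odrxqj'
Operation: capitalize first letter of each word
Word transformations: 'chuvmz'->'Chuvmz', 'odrxqj'->'Odrxqj'
Result: Chuvmz Odrxqj


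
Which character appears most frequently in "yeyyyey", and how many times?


Input: 'yeyyyey'
Operation: tally each character
Counts: 'e':2, 'y':5
Maximum: 'y' appears 5 times


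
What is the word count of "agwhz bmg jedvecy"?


Input string: 'agwhz bmg jedvecy'
Operation: split by spaces
Words found: 'agwhz', 'bmg', 'jedvecy'
Word count: 3


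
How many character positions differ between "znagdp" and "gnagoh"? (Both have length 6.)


String 1: 'znagdp'
String 2: 'gnagoh'
Compare each position: pos 0: 'z'!='g', pos 1: 'n'=='n', pos 2: 'a'=='a', pos 3: 'g'=='g', pos 4: 'd'!='o', pos 5: 'p'!='h'
Differing positions: 3
Hamming distance: 3


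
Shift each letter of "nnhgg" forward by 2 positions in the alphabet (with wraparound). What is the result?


Input: 'nnhgg', shift = 2
Operation: for each letter, (position + 2) mod 26
Mapping: 'n'(13+2=15)->'p', 'n'(13+2=15)->'p', 'h'(7+2=9)->'j', 'g'(6+2=8)->'i', 'g'(6+2=8)->'i'
Result: ppjii


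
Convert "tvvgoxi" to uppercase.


Input string: 'tvvgoxi'
Operation: convert each letter to uppercase
Mapping: 't'->'T', 'v'->'V', 'v'->'V', 'g'->'G', 'o'->'O', 'x'->'X', 'i'->'I'
Result: TVVGOXI


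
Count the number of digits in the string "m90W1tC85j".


Input string: 'm90W1tC85j'
Operation: count digit characters (0-9)
Scan: 'm', '9'(digit), '0'(digit), 'W', '1'(digit), 't', 'C', '8'(digit), '5'(digit), 'j'
Digits found: 5
Result: 5


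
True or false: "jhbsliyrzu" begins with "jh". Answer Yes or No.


Input string: 'jhbsliyrzu'
Prefix to check: 'jh'
First 2 characters of input: 'jh'
Match: True
Result: Yes


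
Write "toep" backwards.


Input string: 'toep'
Operation: reverse character order
Original order: 't' -> 'o' -> 'e' -> 'p'
Reversed order: 'p' -> 'e' -> 'o' -> 't'
Result: peot


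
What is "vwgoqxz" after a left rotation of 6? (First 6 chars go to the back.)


Input: 'vwgoqxz', shift = 6
Operation: split at index 6 and swap parts
Front part s[0:6] = 'vwgoqx'
Back part s[6:] = 'z'
Rotated = back + front = 'z' + 'vwgoqx'
Result: zvwgoqx


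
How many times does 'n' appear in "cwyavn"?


Input string: 'cwyavn'
Target character: 'n'
Scan each position: s[5]='n'
Matches found at indices: 5
Total: 1


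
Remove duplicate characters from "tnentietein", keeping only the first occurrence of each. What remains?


Input: 'tnentietein'
Operation: keep first occurrence of each character
Scan: s[0]='t' new -> keep; s[1]='n' new -> keep; s[2]='e' new -> keep; s[3]='n' seen -> skip; s[4]='t' seen -> skip; s[5]='i' new -> keep; s[6]='e' seen -> skip; s[7]='t' seen -> skip; s[8]='e' seen -> skip; s[9]='i' seen -> skip; s[10]='n' seen -> skip
Result: tnei


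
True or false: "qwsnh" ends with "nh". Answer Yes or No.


Input string: 'qwsnh'
Suffix to check: 'nh'
Last 2 characters of input: 'nh'
Match: True
Result: Yes


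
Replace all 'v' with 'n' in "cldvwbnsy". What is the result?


Input string: 'cldvwbnsy'
Operation: replace 'v' with 'n'
Positions of 'v': 3
After replacement: cldnwbnsy


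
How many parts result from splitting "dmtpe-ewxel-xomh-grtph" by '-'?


Input string: 'dmtpe-ewxel-xomh-grtph'
Delimiter: '-'
Split result: 'dmtpe', 'ewxel', 'xomh', 'grtph'
Number of parts: 4


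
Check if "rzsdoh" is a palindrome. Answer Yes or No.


Input string: 'rzsdoh'
Reversed: 'hodszr'
Compare pairs: s[0]='r' vs s[5]='h' (mismatch), s[1]='z' vs s[4]='o' (mismatch), s[2]='s' vs s[3]='d' (mismatch)
Palindrome: No


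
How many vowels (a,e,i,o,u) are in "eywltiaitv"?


Input string: 'eywltiaitv'
Operation: count vowels (a, e, i, o, u)
Scan: s[0]='e' (vowel), s[1]='y', s[2]='w', s[3]='l', s[4]='t', s[5]='i' (vowel), s[6]='a' (vowel), s[7]='i' (vowel), s[8]='t', s[9]='v'
Vowels found: 4
Result: 4


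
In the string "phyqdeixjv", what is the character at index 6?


Input string: 'phyqdeixjv'
Operation: get character at index 6
Index mapping: s[0]='p', s[1]='h', s[2]='y', s[3]='q', s[4]='d', s[5]='e', s[6]='i'
Result: 'i'


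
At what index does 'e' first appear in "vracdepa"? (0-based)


Input string: 'vracdepa'
Target: 'e'
Scanning left to right: s[0]='v', s[1]='r', s[2]='a', s[3]='c', s[4]='d', s[5]='e'
First match at index: 5


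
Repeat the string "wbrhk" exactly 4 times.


Input string: 'wbrhk'
Operation: repeat 4 times
Concatenation: 'wbrhk' + 'wbrhk' + 'wbrhk' + 'wbrhk'
Result: wbrhkwbrhkwbrhkwbrhk


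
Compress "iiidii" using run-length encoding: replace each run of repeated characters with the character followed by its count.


Input: 'iiidii'
Operation: identify consecutive runs
Runs: 'iii' -> i3, 'd' -> d1, 'ii' -> i2
Encoded: i3d1i2


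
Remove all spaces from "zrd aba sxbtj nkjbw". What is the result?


Input string: 'zrd aba sxbtj nkjbw'
Operation: remove all spaces
Words: 'zrd', 'aba', 'sxbtj', 'nkjbw'
Join without spaces: zrdabasxbtjnkjbw


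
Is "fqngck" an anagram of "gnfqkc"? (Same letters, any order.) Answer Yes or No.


String 1: 'gnfqkc' -> sorted: 'cfgknq'
String 2: 'fqngck' -> sorted: 'cfgknq'
Compare sorted forms: 'cfgknq' == 'cfgknq'
Anagram: Yes


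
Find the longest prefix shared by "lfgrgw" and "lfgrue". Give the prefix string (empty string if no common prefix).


String 1: 'lfgrgw'
String 2: 'lfgrue'
Compare position by position:
pos 0: 'l' vs 'l' match
pos 1: 'f' vs 'f' match
pos 2: 'g' vs 'g' match
pos 3: 'r' vs 'r' match
pos 4: 'g' vs 'u' differ -> stop
Longest common prefix: "lfgr" (length 4)


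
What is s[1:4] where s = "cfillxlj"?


Input string: 'cfillxlj'
Operation: slice [1:4]
Extract characters: s[1]='f', s[2]='i', s[3]='l'
Result: fil


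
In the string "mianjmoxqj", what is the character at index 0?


Input string: 'mianjmoxqj'
Operation: get character at index 0
Index mapping: s[0]='m'
Result: 'm'


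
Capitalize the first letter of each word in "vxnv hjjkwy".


Input string: 'vxnv hjjkwy'
Operation: capitalize first letter of each word
Word transformations: 'vxnv'->'Vxnv', 'hjjkwy'->'Hjjkwy'
Result: Vxnv Hjjkwy


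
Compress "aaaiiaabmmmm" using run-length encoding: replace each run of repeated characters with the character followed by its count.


Input: 'aaaiiaabmmmm'
Operation: identify consecutive runs
Runs: 'aaa' -> a3, 'ii' -> i2, 'aa' -> a2, 'b' -> b1, 'mmmm' -> m4
Encoded: a3i2a2b1m4


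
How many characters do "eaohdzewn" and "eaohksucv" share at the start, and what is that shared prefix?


String 1: 'eaohdzewn'
String 2: 'eaohksucv'
Compare position by position:
pos 0: 'e' vs 'e' match
pos 1: 'a' vs 'a' match
pos 2: 'o' vs 'o' match
pos 3: 'h' vs 'h' match
pos 4: 'd' vs 'k' differ -> stop
Longest common prefix: "eaoh" (length 4)


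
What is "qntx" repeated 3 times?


Input string: 'qntx'
Operation: repeat 3 times
Concatenation: 'qntx' + 'qntx' + 'qntx'
Result: qntxqntxqntx


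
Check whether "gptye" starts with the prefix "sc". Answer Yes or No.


Input string: 'gptye'
Prefix to check: 'sc'
First 2 characters of input: 'gp'
Match: False
Result: No


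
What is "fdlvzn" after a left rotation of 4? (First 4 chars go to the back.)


Input: 'fdlvzn', shift = 4
Operation: split at index 4 and swap parts
Front part s[0:4] = 'fdlv'
Back part s[4:] = 'zn'
Rotated = back + front = 'zn' + 'fdlv'
Result: znfdlv


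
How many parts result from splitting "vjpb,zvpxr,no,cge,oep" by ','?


Input string: 'vjpb,zvpxr,no,cge,oep'
Delimiter: ','
Split result: 'vjpb', 'zvpxr', 'no', 'cge', 'oep'
Number of parts: 5


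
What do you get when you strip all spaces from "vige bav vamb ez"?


Input string: 'vige bav vamb ez'
Operation: remove all spaces
Words: 'vige', 'bav', 'vamb', 'ez'
Join without spaces: vigebavvambez


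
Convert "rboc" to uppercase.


Input string: 'rboc'
Operation: convert each letter to uppercase
Mapping: 'r'->'R', 'b'->'B', 'o'->'O', 'c'->'C'
Result: RBOC


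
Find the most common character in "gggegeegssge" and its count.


Input: 'gggegeegssge'
Operation: tally each character
Counts: 'e':4, 'g':6, 's':2
Maximum: 'g' appears 6 times


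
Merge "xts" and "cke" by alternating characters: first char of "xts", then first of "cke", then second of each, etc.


String 1: 'xts'
String 2: 'cke'
Operation: alternate characters
Pairs: 'x'+'c', 't'+'k', 's'+'e'
Result: xctkse


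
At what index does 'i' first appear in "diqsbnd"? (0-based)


Input string: 'diqsbnd'
Target: 'i'
Scanning left to right: s[0]='d', s[1]='i'
First match at index: 1


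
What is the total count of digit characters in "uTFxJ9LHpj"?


Input string: 'uTFxJ9LHpj'
Operation: count digit characters (0-9)
Scan: 'u', 'T', 'F', 'x', 'J', '9'(digit), 'L', 'H', 'p', 'j'
Digits found: 1
Result: 1


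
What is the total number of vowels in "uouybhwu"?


Input string: 'uouybhwu'
Operation: count vowels (a, e, i, o, u)
Scan: s[0]='u' (vowel), s[1]='o' (vowel), s[2]='u' (vowel), s[3]='y', s[4]='b', s[5]='h', s[6]='w', s[7]='u' (vowel)
Vowels found: 4
Result: 4


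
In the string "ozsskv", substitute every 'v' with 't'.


Input string: 'ozsskv'
Operation: replace 'v' with 't'
Positions of 'v': 5
After replacement: ozsskt


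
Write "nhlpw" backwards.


Input string: 'nhlpw'
Operation: reverse character order
Original order: 'n' -> 'h' -> 'l' -> 'p' -> 'w'
Reversed order: 'w' -> 'p' -> 'l' -> 'h' -> 'n'
Result: wplhn


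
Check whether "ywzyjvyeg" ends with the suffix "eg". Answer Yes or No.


Input string: 'ywzyjvyeg'
Suffix to check: 'eg'
Last 2 characters of input: 'eg'
Match: True
Result: Yes


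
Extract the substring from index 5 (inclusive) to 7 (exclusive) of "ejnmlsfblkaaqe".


Input string: 'ejnmlsfblkaaqe'
Operation: slice [5:7]
Extract characters: s[5]='s', s[6]='f'
Result: sf


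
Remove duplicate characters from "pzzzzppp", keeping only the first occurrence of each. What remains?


Input: 'pzzzzppp'
Operation: keep first occurrence of each character
Scan: s[0]='p' new -> keep; s[1]='z' new -> keep; s[2]='z' seen -> skip; s[3]='z' seen -> skip; s[4]='z' seen -> skip; s[5]='p' seen -> skip; s[6]='p' seen -> skip; s[7]='p' seen -> skip
Result: pz


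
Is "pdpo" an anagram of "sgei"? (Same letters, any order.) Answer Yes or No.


String 1: 'sgei' -> sorted: 'egis'
String 2: 'pdpo' -> sorted: 'dopp'
Compare sorted forms: 'egis' != 'dopp'
Anagram: No


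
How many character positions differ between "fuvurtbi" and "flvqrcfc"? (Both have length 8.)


String 1: 'fuvurtbi'
String 2: 'flvqrcfc'
Compare each position: pos 0: 'f'=='f', pos 1: 'u'!='l', pos 2: 'v'=='v', pos 3: 'u'!='q', pos 4: 'r'=='r', pos 5: 't'!='c', pos 6: 'b'!='f', pos 7: 'i'!='c'
Differing positions: 5
Hamming distance: 5


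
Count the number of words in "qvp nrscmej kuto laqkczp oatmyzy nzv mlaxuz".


Input string: 'qvp nrscmej kuto laqkczp oatmyzy nzv mlaxuz'
Operation: split by spaces
Words found: 'qvp', 'nrscmej', 'kuto', 'laqkczp', 'oatmyzy', 'nzv', 'mlaxuz'
Word count: 7


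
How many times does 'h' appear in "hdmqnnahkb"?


Input string: 'hdmqnnahkb'
Target character: 'h'
Scan each position: s[0]='h', s[7]='h'
Matches found at indices: 0, 7
Total: 2


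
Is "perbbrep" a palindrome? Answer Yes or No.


Input string: 'perbbrep'
Reversed: 'perbbrep'
Compare pairs: s[0]='p' vs s[7]='p' (match), s[1]='e' vs s[6]='e' (match), s[2]='r' vs s[5]='r' (match), s[3]='b' vs s[4]='b' (match)
Palindrome: Yes


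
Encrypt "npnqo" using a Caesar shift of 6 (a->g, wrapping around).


Input: 'npnqo', shift = 6
Operation: for each letter, (position + 6) mod 26
Mapping: 'n'(13+6=19)->'t', 'p'(15+6=21)->'v', 'n'(13+6=19)->'t', 'q'(16+6=22)->'w', 'o'(14+6=20)->'u'
Result: tvtwu


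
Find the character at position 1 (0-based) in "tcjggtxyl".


Input string: 'tcjggtxyl'
Operation: get character at index 1
Index mapping: s[0]='t', s[1]='c'
Result: 'c'


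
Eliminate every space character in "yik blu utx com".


Input string: 'yik blu utx com'
Operation: remove all spaces
Words: 'yik', 'blu', 'utx', 'com'
Join without spaces: yikbluutxcom


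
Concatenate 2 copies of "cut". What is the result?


Input string: 'cut'
Operation: repeat 2 times
Concatenation: 'cut' + 'cut'
Result: cutcut


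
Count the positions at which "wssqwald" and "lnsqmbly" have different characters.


String 1: 'wssqwald'
String 2: 'lnsqmbly'
Compare each position: pos 0: 'w'!='l', pos 1: 's'!='n', pos 2: 's'=='s', pos 3: 'q'=='q', pos 4: 'w'!='m', pos 5: 'a'!='b', pos 6: 'l'=='l', pos 7: 'd'!='y'
Differing positions: 5
Hamming distance: 5


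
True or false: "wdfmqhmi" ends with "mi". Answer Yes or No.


Input string: 'wdfmqhmi'
Suffix to check: 'mi'
Last 2 characters of input: 'mi'
Match: True
Result: Yes


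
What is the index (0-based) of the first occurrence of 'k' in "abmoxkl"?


Input string: 'abmoxkl'
Target: 'k'
Scanning left to right: s[0]='a', s[1]='b', s[2]='m', s[3]='o', s[4]='x', s[5]='k'
First match at index: 5


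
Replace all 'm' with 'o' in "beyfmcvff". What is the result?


Input string: 'beyfmcvff'
Operation: replace 'm' with 'o'
Positions of 'm': 4
After replacement: beyfocvff


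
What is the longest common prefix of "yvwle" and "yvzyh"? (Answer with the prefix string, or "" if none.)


String 1: 'yvwle'
String 2: 'yvzyh'
Compare position by position:
pos 0: 'y' vs 'y' match
pos 1: 'v' vs 'v' match
pos 2: 'w' vs 'z' differ -> stop
Longest common prefix: "yv" (length 2)


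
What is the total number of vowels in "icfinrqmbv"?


Input string: 'icfinrqmbv'
Operation: count vowels (a, e, i, o, u)
Scan: s[0]='i' (vowel), s[1]='c', s[2]='f', s[3]='i' (vowel), s[4]='n', s[5]='r', s[6]='q', s[7]='m', s[8]='b', s[9]='v'
Vowels found: 2
Result: 2


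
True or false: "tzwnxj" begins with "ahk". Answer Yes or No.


Input string: 'tzwnxj'
Prefix to check: 'ahk'
First 3 characters of input: 'tzw'
Match: False
Result: No


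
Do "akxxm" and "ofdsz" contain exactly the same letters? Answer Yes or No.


String 1: 'akxxm' -> sorted: 'akmxx'
String 2: 'ofdsz' -> sorted: 'dfosz'
Compare sorted forms: 'akmxx' != 'dfosz'
Anagram: No


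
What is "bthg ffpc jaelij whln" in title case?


Input string: 'bthg ffpc jaelij whln'
Operation: capitalize first letter of each word
Word transformations: 'bthg'->'Bthg', 'ffpc'->'Ffpc', 'jaelij'->'Jaelij', 'whln'->'Whln'
Result: Bthg Ffpc Jaelij Whln


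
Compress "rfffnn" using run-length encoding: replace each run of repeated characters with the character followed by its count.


Input: 'rfffnn'
Operation: identify consecutive runs
Runs: 'r' -> r1, 'fff' -> f3, 'nn' -> n2
Encoded: r1f3n2


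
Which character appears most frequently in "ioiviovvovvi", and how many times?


Input: 'ioiviovvovvi'
Operation: tally each character
Counts: 'i':4, 'o':3, 'v':5
Maximum: 'v' appears 5 times


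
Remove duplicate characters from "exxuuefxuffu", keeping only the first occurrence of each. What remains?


Input: 'exxuuefxuffu'
Operation: keep first occurrence of each character
Scan: s[0]='e' new -> keep; s[1]='x' new -> keep; s[2]='x' seen -> skip; s[3]='u' new -> keep; s[4]='u' seen -> skip; s[5]='e' seen -> skip; s[6]='f' new -> keep; s[7]='x' seen -> skip; s[8]='u' seen -> skip; s[9]='f' seen -> skip; s[10]='f' seen -> skip; s[11]='u' seen -> skip
Result: exuf


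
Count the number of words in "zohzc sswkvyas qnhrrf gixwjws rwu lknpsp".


Input string: 'zohzc sswkvyas qnhrrf gixwjws rwu lknpsp'
Operation: split by spaces
Words found: 'zohzc', 'sswkvyas', 'qnhrrf', 'gixwjws', 'rwu', 'lknpsp'
Word count: 6


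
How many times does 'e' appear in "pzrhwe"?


Input string: 'pzrhwe'
Target character: 'e'
Scan each position: s[5]='e'
Matches found at indices: 5
Total: 1


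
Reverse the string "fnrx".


Input string: 'fnrx'
Operation: reverse character order
Original order: 'f' -> 'n' -> 'r' -> 'x'
Reversed order: 'x' -> 'r' -> 'n' -> 'f'
Result: xrnf


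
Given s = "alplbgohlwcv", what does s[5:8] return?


Input string: 'alplbgohlwcv'
Operation: slice [5:8]
Extract characters: s[5]='g', s[6]='o', s[7]='h'
Result: goh


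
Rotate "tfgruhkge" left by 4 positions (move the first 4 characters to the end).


Input: 'tfgruhkge', shift = 4
Operation: split at index 4 and swap parts
Front part s[0:4] = 'tfgr'
Back part s[4:] = 'uhkge'
Rotated = back + front = 'uhkge' + 'tfgr'
Result: uhkgetfgr


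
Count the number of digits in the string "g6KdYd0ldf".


Input string: 'g6KdYd0ldf'
Operation: count digit characters (0-9)
Scan: 'g', '6'(digit), 'K', 'd', 'Y', 'd', '0'(digit), 'l', 'd', 'f'
Digits found: 2
Result: 2


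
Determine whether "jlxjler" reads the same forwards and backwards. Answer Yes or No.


Input string: 'jlxjler'
Reversed: 'reljxlj'
Compare pairs: s[0]='j' vs s[6]='r' (mismatch), s[1]='l' vs s[5]='e' (mismatch), s[2]='x' vs s[4]='l' (mismatch)
Palindrome: No


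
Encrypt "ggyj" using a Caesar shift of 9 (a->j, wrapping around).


Input: 'ggyj', shift = 9
Operation: for each letter, (position + 9) mod 26
Mapping: 'g'(6+9=15)->'p', 'g'(6+9=15)->'p', 'y'(24+9=33, 33 mod 26=7)->'h', 'j'(9+9=18)->'s'
Result: pphs


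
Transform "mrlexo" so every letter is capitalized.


Input string: 'mrlexo'
Operation: convert each letter to uppercase
Mapping: 'm'->'M', 'r'->'R', 'l'->'L', 'e'->'E', 'x'->'X', 'o'->'O'
Result: MRLEXO


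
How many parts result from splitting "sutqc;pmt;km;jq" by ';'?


Input string: 'sutqc;pmt;km;jq'
Delimiter: ';'
Split result: 'sutqc', 'pmt', 'km', 'jq'
Number of parts: 4


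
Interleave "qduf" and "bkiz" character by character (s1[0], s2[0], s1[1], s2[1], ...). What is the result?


String 1: 'qduf'
String 2: 'bkiz'
Operation: alternate characters
Pairs: 'q'+'b', 'd'+'k', 'u'+'i', 'f'+'z'
Result: qbdkuifz


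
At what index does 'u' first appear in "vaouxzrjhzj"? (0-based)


Input string: 'vaouxzrjhzj'
Target: 'u'
Scanning left to right: s[0]='v', s[1]='a', s[2]='o', s[3]='u'
First match at index: 3


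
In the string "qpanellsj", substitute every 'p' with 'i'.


Input string: 'qpanellsj'
Operation: replace 'p' with 'i'
Positions of 'p': 1
After replacement: qianellsj


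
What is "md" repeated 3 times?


Input string: 'md'
Operation: repeat 3 times
Concatenation: 'md' + 'md' + 'md'
Result: mdmdmd


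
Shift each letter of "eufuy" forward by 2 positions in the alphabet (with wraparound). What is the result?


Input: 'eufuy', shift = 2
Operation: for each letter, (position + 2) mod 26
Mapping: 'e'(4+2=6)->'g', 'u'(20+2=22)->'w', 'f'(5+2=7)->'h', 'u'(20+2=22)->'w', 'y'(24+2=26, 26 mod 26=0)->'a'
Result: gwhwa


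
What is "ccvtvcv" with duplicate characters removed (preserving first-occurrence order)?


Input: 'ccvtvcv'
Operation: keep first occurrence of each character
Scan: s[0]='c' new -> keep; s[1]='c' seen -> skip; s[2]='v' new -> keep; s[3]='t' new -> keep; s[4]='v' seen -> skip; s[5]='c' seen -> skip; s[6]='v' seen -> skip
Result: cvt


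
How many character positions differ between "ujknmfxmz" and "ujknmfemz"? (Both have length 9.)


String 1: 'ujknmfxmz'
String 2: 'ujknmfemz'
Compare each position: pos 0: 'u'=='u', pos 1: 'j'=='j', pos 2: 'k'=='k', pos 3: 'n'=='n', pos 4: 'm'=='m', pos 5: 'f'=='f', pos 6: 'x'!='e', pos 7: 'm'=='m', pos 8: 'z'=='z'
Differing positions: 1
Hamming distance: 1


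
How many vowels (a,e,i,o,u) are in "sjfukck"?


Input string: 'sjfukck'
Operation: count vowels (a, e, i, o, u)
Scan: s[0]='s', s[1]='j', s[2]='f', s[3]='u' (vowel), s[4]='k', s[5]='c', s[6]='k'
Vowels found: 1
Result: 1


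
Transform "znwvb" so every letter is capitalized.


Input string: 'znwvb'
Operation: convert each letter to uppercase
Mapping: 'z'->'Z', 'n'->'N', 'w'->'W', 'v'->'V', 'b'->'B'
Result: ZNWVB


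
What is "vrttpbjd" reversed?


Input string: 'vrttpbjd'
Operation: reverse character order
Original order: 'v' -> 'r' -> 't' -> 't' -> 'p' -> 'b' -> 'j' -> 'd'
Reversed order: 'd' -> 'j' -> 'b' -> 'p' -> 't' -> 't' -> 'r' -> 'v'
Result: djbpttrv


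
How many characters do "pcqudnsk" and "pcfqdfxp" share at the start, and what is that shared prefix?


String 1: 'pcqudnsk'
String 2: 'pcfqdfxp'
Compare position by position:
pos 0: 'p' vs 'p' match
pos 1: 'c' vs 'c' match
pos 2: 'q' vs 'f' differ -> stop
Longest common prefix: "pc" (length 2)


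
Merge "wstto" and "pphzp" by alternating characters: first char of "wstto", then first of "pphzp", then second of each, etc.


String 1: 'wstto'
String 2: 'pphzp'
Operation: alternate characters
Pairs: 'w'+'p', 's'+'p', 't'+'h', 't'+'z', 'o'+'p'
Result: wpspthtzop


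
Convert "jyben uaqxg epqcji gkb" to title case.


Input string: 'jyben uaqxg epqcji gkb'
Operation: capitalize first letter of each word
Word transformations: 'jyben'->'Jyben', 'uaqxg'->'Uaqxg', 'epqcji'->'Epqcji', 'gkb'->'Gkb'
Result: Jyben Uaqxg Epqcji Gkb


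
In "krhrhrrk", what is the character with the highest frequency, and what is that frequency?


Input: 'krhrhrrk'
Operation: tally each character
Counts: 'h':2, 'k':2, 'r':4
Maximum: 'r' appears 4 times


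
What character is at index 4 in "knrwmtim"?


Input string: 'knrwmtim'
Operation: get character at index 4
Index mapping: s[0]='k', s[1]='n', s[2]='r', s[3]='w', s[4]='m'
Result: 'm'


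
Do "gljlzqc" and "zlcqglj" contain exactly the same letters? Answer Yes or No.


String 1: 'gljlzqc' -> sorted: 'cgjllqz'
String 2: 'zlcqglj' -> sorted: 'cgjllqz'
Compare sorted forms: 'cgjllqz' == 'cgjllqz'
Anagram: Yes


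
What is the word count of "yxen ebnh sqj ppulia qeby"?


Input string: 'yxen ebnh sqj ppulia qeby'
Operation: split by spaces
Words found: 'yxen', 'ebnh', 'sqj', 'ppulia', 'qeby'
Word count: 5


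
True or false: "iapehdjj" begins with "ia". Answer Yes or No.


Input string: 'iapehdjj'
Prefix to check: 'ia'
First 2 characters of input: 'ia'
Match: True
Result: Yes


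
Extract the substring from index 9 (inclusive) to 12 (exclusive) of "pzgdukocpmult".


Input string: 'pzgdukocpmult'
Operation: slice [9:12]
Extract characters: s[9]='m', s[10]='u', s[11]='l'
Result: mul


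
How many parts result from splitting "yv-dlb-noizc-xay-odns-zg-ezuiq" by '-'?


Input string: 'yv-dlb-noizc-xay-odns-zg-ezuiq'
Delimiter: '-'
Split result: 'yv', 'dlb', 'noizc', 'xay', 'odns', 'zg', 'ezuiq'
Number of parts: 7


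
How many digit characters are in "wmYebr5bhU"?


Input string: 'wmYebr5bhU'
Operation: count digit characters (0-9)
Scan: 'w', 'm', 'Y', 'e', 'b', 'r', '5'(digit), 'b', 'h', 'U'
Digits found: 1
Result: 1


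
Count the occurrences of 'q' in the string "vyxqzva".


Input string: 'vyxqzva'
Target character: 'q'
Scan each position: s[3]='q'
Matches found at indices: 3
Total: 1


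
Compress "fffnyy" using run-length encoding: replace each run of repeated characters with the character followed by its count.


Input: 'fffnyy'
Operation: identify consecutive runs
Runs: 'fff' -> f3, 'n' -> n1, 'yy' -> y2
Encoded: f3n1y2


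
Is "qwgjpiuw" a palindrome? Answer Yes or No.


Input string: 'qwgjpiuw'
Reversed: 'wuipjgwq'
Compare pairs: s[0]='q' vs s[7]='w' (mismatch), s[1]='w' vs s[6]='u' (mismatch), s[2]='g' vs s[5]='i' (mismatch), s[3]='j' vs s[4]='p' (mismatch)
Palindrome: No


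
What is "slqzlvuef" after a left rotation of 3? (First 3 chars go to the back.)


Input: 'slqzlvuef', shift = 3
Operation: split at index 3 and swap parts
Front part s[0:3] = 'slq'
Back part s[3:] = 'zlvuef'
Rotated = back + front = 'zlvuef' + 'slq'
Result: zlvuefslq


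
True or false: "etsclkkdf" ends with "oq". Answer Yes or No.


Input string: 'etsclkkdf'
Suffix to check: 'oq'
Last 2 characters of input: 'df'
Match: False
Result: No


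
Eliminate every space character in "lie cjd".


Input string: 'lie cjd'
Operation: remove all spaces
Words: 'lie', 'cjd'
Join without spaces: liecjd


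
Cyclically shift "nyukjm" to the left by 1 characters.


Input: 'nyukjm', shift = 1
Operation: split at index 1 and swap parts
Front part s[0:1] = 'n'
Back part s[1:] = 'yukjm'
Rotated = back + front = 'yukjm' + 'n'
Result: yukjmn


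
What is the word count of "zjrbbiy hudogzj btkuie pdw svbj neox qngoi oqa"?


Input string: 'zjrbbiy hudogzj btkuie pdw svbj neox qngoi oqa'
Operation: split by spaces
Words found: 'zjrbbiy', 'hudogzj', 'btkuie', 'pdw', 'svbj', 'neox', 'qngoi', 'oqa'
Word count: 8


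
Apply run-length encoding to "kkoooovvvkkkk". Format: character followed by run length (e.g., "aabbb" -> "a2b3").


Input: 'kkoooovvvkkkk'
Operation: identify consecutive runs
Runs: 'kk' -> k2, 'oooo' -> o4, 'vvv' -> v3, 'kkkk' -> k4
Encoded: k2o4v3k4


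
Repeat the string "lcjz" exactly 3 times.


Input string: 'lcjz'
Operation: repeat 3 times
Concatenation: 'lcjz' + 'lcjz' + 'lcjz'
Result: lcjzlcjzlcjz


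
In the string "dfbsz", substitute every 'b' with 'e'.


Input string: 'dfbsz'
Operation: replace 'b' with 'e'
Positions of 'b': 2
After replacement: dfesz


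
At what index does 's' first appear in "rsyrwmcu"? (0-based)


Input string: 'rsyrwmcu'
Target: 's'
Scanning left to right: s[0]='r', s[1]='s'
First match at index: 1


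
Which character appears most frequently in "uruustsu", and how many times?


Input: 'uruustsu'
Operation: tally each character
Counts: 'r':1, 's':2, 't':1, 'u':4
Maximum: 'u' appears 4 times


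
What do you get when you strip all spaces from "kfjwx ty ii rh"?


Input string: 'kfjwx ty ii rh'
Operation: remove all spaces
Words: 'kfjwx', 'ty', 'ii', 'rh'
Join without spaces: kfjwxtyiirh


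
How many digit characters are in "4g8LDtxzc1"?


Input string: '4g8LDtxzc1'
Operation: count digit characters (0-9)
Scan: '4'(digit), 'g', '8'(digit), 'L', 'D', 't', 'x', 'z', 'c', '1'(digit)
Digits found: 3
Result: 3


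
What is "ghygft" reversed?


Input string: 'ghygft'
Operation: reverse character order
Original order: 'g' -> 'h' -> 'y' -> 'g' -> 'f' -> 't'
Reversed order: 't' -> 'f' -> 'g' -> 'y' -> 'h' -> 'g'
Result: tfgyhg


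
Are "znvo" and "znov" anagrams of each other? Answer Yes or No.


String 1: 'znvo' -> sorted: 'novz'
String 2: 'znov' -> sorted: 'novz'
Compare sorted forms: 'novz' == 'novz'
Anagram: Yes


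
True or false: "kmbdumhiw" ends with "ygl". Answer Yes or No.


Input string: 'kmbdumhiw'
Suffix to check: 'ygl'
Last 3 characters of input: 'hiw'
Match: False
Result: No


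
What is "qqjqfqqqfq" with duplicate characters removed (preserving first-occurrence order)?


Input: 'qqjqfqqqfq'
Operation: keep first occurrence of each character
Scan: s[0]='q' new -> keep; s[1]='q' seen -> skip; s[2]='j' new -> keep; s[3]='q' seen -> skip; s[4]='f' new -> keep; s[5]='q' seen -> skip; s[6]='q' seen -> skip; s[7]='q' seen -> skip; s[8]='f' seen -> skip; s[9]='q' seen -> skip
Result: qjf


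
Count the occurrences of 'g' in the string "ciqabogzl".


Input string: 'ciqabogzl'
Target character: 'g'
Scan each position: s[6]='g'
Matches found at indices: 6
Total: 1


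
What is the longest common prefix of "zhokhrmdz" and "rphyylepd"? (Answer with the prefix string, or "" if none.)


String 1: 'zhokhrmdz'
String 2: 'rphyylepd'
Compare position by position:
pos 0: 'z' vs 'r' differ -> stop
Longest common prefix: "" (length 0)


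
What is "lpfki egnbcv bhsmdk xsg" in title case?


Input string: 'lpfki egnbcv bhsmdk xsg'
Operation: capitalize first letter of each word
Word transformations: 'lpfki'->'Lpfki', 'egnbcv'->'Egnbcv', 'bhsmdk'->'Bhsmdk', 'xsg'->'Xsg'
Result: Lpfki Egnbcv Bhsmdk Xsg


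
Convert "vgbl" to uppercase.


Input string: 'vgbl'
Operation: convert each letter to uppercase
Mapping: 'v'->'V', 'g'->'G', 'b'->'B', 'l'->'L'
Result: VGBL


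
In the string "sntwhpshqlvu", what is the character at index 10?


Input string: 'sntwhpshqlvu'
Operation: get character at index 10
Index mapping: s[0]='s', s[1]='n', s[2]='t', s[3]='w', s[4]='h', s[5]='p', s[6]='s', s[7]='h', s[8]='q', s[9]='l', s[10]='v'
Result: 'v'


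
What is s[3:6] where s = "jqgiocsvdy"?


Input string: 'jqgiocsvdy'
Operation: slice [3:6]
Extract characters: s[3]='i', s[4]='o', s[5]='c'
Result: ioc


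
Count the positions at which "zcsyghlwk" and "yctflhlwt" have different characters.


String 1: 'zcsyghlwk'
String 2: 'yctflhlwt'
Compare each position: pos 0: 'z'!='y', pos 1: 'c'=='c', pos 2: 's'!='t', pos 3: 'y'!='f', pos 4: 'g'!='l', pos 5: 'h'=='h', pos 6: 'l'=='l', pos 7: 'w'=='w', pos 8: 'k'!='t'
Differing positions: 5
Hamming distance: 5


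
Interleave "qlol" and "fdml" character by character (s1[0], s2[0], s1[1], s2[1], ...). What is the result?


String 1: 'qlol'
String 2: 'fdml'
Operation: alternate characters
Pairs: 'q'+'f', 'l'+'d', 'o'+'m', 'l'+'l'
Result: qfldomll


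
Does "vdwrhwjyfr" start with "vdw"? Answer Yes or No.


Input string: 'vdwrhwjyfr'
Prefix to check: 'vdw'
First 3 characters of input: 'vdw'
Match: True
Result: Yes


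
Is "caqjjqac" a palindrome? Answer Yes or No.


Input string: 'caqjjqac'
Reversed: 'caqjjqac'
Compare pairs: s[0]='c' vs s[7]='c' (match), s[1]='a' vs s[6]='a' (match), s[2]='q' vs s[5]='q' (match), s[3]='j' vs s[4]='j' (match)
Palindrome: Yes


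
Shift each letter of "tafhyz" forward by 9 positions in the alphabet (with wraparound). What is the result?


Input: 'tafhyz', shift = 9
Operation: for each letter, (position + 9) mod 26
Mapping: 't'(19+9=28, 28 mod 26=2)->'c', 'a'(0+9=9)->'j', 'f'(5+9=14)->'o', 'h'(7+9=16)->'q', 'y'(24+9=33, 33 mod 26=7)->'h', 'z'(25+9=34, 34 mod 26=8)->'i'
Result: cjoqhi


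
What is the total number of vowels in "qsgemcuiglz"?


Input string: 'qsgemcuiglz'
Operation: count vowels (a, e, i, o, u)
Scan: s[0]='q', s[1]='s', s[2]='g', s[3]='e' (vowel), s[4]='m', s[5]='c', s[6]='u' (vowel), s[7]='i' (vowel), s[8]='g', s[9]='l', s[10]='z'
Vowels found: 3
Result: 3


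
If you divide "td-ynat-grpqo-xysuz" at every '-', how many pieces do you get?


Input string: 'td-ynat-grpqo-xysuz'
Delimiter: '-'
Split result: 'td', 'ynat', 'grpqo', 'xysuz'
Number of parts: 4


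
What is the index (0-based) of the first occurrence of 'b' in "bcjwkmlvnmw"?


Input string: 'bcjwkmlvnmw'
Target: 'b'
Scanning left to right: s[0]='b'
First match at index: 0


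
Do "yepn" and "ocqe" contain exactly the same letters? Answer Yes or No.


String 1: 'yepn' -> sorted: 'enpy'
String 2: 'ocqe' -> sorted: 'ceoq'
Compare sorted forms: 'enpy' != 'ceoq'
Anagram: No


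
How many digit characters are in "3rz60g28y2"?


Input string: '3rz60g28y2'
Operation: count digit characters (0-9)
Scan: '3'(digit), 'r', 'z', '6'(digit), '0'(digit), 'g', '2'(digit), '8'(digit), 'y', '2'(digit)
Digits found: 6
Result: 6


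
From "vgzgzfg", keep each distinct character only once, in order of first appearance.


Input: 'vgzgzfg'
Operation: keep first occurrence of each character
Scan: s[0]='v' new -> keep; s[1]='g' new -> keep; s[2]='z' new -> keep; s[3]='g' seen -> skip; s[4]='z' seen -> skip; s[5]='f' new -> keep; s[6]='g' seen -> skip
Result: vgzf


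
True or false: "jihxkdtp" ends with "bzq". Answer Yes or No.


Input string: 'jihxkdtp'
Suffix to check: 'bzq'
Last 3 characters of input: 'dtp'
Match: False
Result: No
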